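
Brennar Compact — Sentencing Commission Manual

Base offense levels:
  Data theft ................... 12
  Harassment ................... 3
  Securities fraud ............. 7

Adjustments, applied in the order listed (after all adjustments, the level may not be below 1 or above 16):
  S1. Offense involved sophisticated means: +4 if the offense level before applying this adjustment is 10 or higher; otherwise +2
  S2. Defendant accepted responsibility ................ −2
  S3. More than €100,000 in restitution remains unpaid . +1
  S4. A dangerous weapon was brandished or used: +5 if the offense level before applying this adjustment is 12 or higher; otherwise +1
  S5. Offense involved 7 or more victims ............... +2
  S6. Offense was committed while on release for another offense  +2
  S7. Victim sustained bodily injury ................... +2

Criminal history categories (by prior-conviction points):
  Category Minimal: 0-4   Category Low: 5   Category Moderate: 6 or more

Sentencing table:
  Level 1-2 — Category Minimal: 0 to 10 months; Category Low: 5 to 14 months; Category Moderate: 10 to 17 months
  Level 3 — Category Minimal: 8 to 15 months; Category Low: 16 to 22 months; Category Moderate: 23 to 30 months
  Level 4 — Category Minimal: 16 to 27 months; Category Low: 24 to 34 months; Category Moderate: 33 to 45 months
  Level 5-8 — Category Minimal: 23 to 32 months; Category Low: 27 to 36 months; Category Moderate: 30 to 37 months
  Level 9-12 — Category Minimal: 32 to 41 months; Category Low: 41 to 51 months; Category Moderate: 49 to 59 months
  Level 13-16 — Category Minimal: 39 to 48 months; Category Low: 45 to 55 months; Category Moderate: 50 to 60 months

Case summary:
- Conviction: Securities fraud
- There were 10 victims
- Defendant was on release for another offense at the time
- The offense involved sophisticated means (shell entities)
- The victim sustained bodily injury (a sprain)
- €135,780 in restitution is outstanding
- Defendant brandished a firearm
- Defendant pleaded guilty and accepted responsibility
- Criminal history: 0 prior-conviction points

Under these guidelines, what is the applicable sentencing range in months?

Base offense level for securities fraud: 7.
S1 applies (level before this adjustment is 7 < 10, so +2): 7 + 2 = 9.
S2 applies: 9 − 2 = 7.
S3 applies: 7 + 1 = 8.
S4 applies (level before this adjustment is 8 < 12, so +1): 8 + 1 = 9.
S5 applies: 9 + 2 = 11.
S6 applies: 11 + 2 = 13.
S7 applies: 13 + 2 = 15.
Final offense level: 15.
Criminal history: 0 prior points → Category Minimal (0-4).
Level 15 falls in the 13-16 band.
Grid: Level 13-16 × Category Minimal = 39-48 months.

39-48 months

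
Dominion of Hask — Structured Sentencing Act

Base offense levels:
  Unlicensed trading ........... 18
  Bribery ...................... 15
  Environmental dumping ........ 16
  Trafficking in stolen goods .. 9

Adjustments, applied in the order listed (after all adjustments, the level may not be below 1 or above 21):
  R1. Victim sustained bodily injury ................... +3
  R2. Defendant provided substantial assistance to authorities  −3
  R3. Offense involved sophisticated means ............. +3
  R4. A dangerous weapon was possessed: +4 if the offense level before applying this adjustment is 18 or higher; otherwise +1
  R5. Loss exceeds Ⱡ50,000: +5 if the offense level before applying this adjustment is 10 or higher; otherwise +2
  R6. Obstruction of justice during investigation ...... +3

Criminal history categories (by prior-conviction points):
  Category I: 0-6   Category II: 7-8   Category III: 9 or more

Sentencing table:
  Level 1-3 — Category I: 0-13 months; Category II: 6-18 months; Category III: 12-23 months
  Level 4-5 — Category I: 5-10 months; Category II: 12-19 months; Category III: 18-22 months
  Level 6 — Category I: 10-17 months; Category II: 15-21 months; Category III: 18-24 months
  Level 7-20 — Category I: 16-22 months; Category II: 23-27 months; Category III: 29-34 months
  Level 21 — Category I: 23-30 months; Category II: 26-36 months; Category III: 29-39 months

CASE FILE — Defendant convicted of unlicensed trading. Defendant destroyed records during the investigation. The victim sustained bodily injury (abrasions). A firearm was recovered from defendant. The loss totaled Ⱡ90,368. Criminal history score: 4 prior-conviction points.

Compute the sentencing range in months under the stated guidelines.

Base offense level for unlicensed trading: 18.
R1 applies: 18 + 3 = 21.
R2 does not apply.
R4 applies (level before this adjustment is 21 ≥ 18, so +4): 21 + 4 = 25.
R5 applies (level before this adjustment is 25 ≥ 10, so +5): 25 + 5 = 30.
R6 applies: 30 + 3 = 33.
Level 33 exceeds the maximum of 21; capped at 21.
Final offense level: 21.
Criminal history: 4 prior points → Category I (0-6).
Level 21 falls in the 21 band.
Grid: Level 21 × Category I = 23-30 months.

23-30 months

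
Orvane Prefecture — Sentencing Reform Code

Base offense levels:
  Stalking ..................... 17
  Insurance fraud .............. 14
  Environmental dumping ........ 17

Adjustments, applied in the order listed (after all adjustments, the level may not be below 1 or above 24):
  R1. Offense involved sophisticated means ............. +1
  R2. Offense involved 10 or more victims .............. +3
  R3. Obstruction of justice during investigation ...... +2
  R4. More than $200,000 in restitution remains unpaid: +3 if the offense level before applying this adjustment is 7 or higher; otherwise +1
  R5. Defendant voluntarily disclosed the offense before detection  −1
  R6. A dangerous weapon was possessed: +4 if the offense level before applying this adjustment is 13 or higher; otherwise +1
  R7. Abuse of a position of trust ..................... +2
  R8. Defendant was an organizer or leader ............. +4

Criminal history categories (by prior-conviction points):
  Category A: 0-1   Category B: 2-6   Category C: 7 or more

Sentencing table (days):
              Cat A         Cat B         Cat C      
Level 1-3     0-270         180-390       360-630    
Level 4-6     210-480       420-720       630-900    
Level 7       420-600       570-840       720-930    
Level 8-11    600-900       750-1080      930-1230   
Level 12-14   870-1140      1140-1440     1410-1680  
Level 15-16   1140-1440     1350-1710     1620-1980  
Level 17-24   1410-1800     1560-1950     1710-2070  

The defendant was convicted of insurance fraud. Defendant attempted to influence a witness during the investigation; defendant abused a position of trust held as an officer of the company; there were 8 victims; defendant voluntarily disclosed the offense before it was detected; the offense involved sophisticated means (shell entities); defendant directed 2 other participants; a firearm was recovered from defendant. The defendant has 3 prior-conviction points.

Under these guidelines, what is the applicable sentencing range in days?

Base offense level for insurance fraud: 14.
R1 applies: 14 + 1 = 15.
R2 does not apply.
R3 applies: 15 + 2 = 17.
R4 does not apply.
R5 applies: 17 − 1 = 16.
R6 applies (level before this adjustment is 16 ≥ 13, so +4): 16 + 4 = 20.
R7 applies: 20 + 2 = 22.
R8 applies: 22 + 4 = 26.
Level 26 exceeds the maximum of 24; capped at 24.
Final offense level: 24.
Criminal history: 3 prior points → Category B (2-6).
Level 24 falls in the 17-24 band.
Grid: Level 17-24 × Category B = 1560-1950 days.

1560-1950 days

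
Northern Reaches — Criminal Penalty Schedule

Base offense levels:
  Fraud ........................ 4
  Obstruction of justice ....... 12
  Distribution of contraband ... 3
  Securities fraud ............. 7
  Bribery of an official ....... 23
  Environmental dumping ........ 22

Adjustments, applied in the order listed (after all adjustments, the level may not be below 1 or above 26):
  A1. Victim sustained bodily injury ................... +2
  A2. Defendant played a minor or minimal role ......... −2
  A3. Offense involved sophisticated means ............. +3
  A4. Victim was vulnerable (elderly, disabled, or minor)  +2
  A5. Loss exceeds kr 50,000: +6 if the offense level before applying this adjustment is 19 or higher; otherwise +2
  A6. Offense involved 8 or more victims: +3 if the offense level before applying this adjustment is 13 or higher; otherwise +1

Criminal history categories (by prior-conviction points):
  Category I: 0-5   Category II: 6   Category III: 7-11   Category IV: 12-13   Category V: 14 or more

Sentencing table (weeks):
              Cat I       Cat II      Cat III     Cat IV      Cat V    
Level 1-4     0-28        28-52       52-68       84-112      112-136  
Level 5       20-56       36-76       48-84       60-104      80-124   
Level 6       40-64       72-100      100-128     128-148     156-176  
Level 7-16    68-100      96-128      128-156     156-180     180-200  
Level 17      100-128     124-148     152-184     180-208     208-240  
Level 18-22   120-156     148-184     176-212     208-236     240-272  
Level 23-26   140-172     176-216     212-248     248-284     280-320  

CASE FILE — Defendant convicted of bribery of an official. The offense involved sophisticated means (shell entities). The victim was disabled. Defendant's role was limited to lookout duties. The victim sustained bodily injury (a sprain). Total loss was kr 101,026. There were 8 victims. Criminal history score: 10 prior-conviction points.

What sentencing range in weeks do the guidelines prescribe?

Base offense level for bribery of an official: 23.
A1 applies: 23 + 2 = 25.
A2 applies: 25 − 2 = 23.
A3 applies: 23 + 3 = 26.
A4 applies: 26 + 2 = 28.
A5 applies (level before this adjustment is 28 ≥ 19, so +6): 28 + 6 = 34.
A6 applies (level before this adjustment is 34 ≥ 13, so +3): 34 + 3 = 37.
Level 37 exceeds the maximum of 26; capped at 26.
Final offense level: 26.
Criminal history: 10 prior points → Category III (7-11).
Level 26 falls in the 23-26 band.
Grid: Level 23-26 × Category III = 212-248 weeks.

212-248 weeks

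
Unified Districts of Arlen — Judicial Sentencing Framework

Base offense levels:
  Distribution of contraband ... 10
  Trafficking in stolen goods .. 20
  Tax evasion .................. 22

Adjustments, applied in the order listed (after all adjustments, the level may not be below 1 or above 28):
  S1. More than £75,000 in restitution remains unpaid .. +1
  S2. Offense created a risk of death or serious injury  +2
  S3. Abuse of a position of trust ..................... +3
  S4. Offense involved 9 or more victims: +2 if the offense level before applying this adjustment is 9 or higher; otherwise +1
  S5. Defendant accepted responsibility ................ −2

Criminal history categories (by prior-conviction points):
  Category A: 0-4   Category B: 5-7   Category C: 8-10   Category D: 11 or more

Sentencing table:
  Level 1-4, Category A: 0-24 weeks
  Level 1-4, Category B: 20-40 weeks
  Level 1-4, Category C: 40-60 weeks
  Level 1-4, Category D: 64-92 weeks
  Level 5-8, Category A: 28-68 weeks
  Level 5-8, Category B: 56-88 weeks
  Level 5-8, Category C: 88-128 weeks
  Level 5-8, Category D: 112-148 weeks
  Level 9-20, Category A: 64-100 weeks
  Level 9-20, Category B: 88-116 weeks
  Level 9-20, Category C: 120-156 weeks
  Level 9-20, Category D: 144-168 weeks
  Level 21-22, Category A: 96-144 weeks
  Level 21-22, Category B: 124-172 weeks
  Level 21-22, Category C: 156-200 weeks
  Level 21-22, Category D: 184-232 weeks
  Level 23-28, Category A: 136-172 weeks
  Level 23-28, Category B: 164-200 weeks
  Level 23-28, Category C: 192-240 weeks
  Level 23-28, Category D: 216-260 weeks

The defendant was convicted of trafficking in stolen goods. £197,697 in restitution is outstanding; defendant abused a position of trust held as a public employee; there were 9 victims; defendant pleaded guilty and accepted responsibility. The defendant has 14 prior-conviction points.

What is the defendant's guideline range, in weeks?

216-260 weeks

Base offense level for trafficking in stolen goods: 20.
S1 applies: 20 + 1 = 21.
S2 does not apply.
S3 applies: 21 + 3 = 24.
S4 applies (level before this adjustment is 24 ≥ 9, so +2): 24 + 2 = 26.
S5 applies: 26 − 2 = 24.
Final offense level: 24.
Criminal history: 14 prior points → Category D (11+).
Level 24 falls in the 23-28 band.
Grid: Level 23-28 × Category D = 216-260 weeks.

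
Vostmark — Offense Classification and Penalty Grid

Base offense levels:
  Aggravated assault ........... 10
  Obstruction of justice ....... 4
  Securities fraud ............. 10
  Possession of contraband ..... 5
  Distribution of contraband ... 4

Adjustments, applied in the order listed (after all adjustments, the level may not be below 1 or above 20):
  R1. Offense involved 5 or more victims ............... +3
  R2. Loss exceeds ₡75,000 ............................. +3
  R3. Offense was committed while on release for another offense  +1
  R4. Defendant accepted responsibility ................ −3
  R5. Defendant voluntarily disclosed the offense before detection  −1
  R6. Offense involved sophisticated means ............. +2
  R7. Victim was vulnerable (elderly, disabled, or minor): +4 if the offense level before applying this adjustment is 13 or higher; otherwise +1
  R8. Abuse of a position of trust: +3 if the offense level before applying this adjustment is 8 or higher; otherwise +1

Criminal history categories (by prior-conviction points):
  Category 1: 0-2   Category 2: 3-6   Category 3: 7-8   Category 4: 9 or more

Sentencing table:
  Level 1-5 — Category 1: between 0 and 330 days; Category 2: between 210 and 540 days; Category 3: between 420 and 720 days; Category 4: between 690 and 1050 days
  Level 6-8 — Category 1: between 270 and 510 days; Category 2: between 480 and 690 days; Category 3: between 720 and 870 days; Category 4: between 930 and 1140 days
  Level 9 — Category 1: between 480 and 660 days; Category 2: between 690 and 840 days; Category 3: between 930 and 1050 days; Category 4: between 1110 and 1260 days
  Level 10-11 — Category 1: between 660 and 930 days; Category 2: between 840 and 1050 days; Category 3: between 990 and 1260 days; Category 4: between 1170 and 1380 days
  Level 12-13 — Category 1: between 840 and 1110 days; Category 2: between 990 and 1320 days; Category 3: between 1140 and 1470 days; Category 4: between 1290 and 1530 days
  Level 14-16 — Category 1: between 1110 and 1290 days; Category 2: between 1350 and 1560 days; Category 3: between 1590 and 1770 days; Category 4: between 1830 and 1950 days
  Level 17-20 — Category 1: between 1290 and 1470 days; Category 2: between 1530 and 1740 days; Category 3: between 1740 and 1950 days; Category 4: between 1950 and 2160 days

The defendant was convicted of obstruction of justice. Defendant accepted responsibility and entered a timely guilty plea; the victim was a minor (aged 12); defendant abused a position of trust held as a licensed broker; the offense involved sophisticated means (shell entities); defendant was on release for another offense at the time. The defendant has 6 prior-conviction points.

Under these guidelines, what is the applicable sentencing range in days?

480-690 days

Base offense level for obstruction of justice: 4.
R1 does not apply.
R3 applies: 4 + 1 = 5.
R4 applies: 5 − 3 = 2.
R5 does not apply.
R6 applies: 2 + 2 = 4.
R7 applies (level before this adjustment is 4 < 13, so +1): 4 + 1 = 5.
R8 applies (level before this adjustment is 5 < 8, so +1): 5 + 1 = 6.
Final offense level: 6.
Criminal history: 6 prior points → Category 2 (3-6).
Level 6 falls in the 6-8 band.
Grid: Level 6-8 × Category 2 = 480-690 days.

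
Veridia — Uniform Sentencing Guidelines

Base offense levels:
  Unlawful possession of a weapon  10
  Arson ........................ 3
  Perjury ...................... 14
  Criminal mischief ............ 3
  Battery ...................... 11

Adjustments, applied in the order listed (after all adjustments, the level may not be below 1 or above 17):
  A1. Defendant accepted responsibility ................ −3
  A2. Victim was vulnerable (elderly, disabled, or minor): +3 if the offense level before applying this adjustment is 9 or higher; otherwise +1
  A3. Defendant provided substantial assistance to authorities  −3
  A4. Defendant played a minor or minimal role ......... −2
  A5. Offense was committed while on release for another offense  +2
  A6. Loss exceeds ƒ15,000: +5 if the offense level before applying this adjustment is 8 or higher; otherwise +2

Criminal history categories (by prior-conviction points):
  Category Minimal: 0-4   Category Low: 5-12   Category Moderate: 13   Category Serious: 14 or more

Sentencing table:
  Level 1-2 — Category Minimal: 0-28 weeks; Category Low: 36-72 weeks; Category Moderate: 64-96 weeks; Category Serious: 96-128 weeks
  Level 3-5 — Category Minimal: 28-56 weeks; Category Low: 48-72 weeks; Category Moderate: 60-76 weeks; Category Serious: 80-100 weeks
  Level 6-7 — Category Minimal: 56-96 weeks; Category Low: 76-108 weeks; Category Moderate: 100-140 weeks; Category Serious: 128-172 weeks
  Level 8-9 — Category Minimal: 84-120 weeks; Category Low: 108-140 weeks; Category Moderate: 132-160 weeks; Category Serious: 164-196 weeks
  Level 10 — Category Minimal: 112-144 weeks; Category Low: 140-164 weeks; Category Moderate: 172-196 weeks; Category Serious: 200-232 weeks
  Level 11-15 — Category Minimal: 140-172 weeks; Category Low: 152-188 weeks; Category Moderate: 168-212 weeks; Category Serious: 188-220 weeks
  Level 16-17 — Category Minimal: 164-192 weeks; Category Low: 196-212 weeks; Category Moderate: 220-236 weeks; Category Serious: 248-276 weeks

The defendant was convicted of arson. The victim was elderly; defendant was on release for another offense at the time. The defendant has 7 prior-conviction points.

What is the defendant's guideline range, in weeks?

Base offense level for arson: 3.
A2 applies (level before this adjustment is 3 < 9, so +1): 3 + 1 = 4.
A5 applies: 4 + 2 = 6.
Final offense level: 6.
Criminal history: 7 prior points → Category Low (5-12).
Level 6 falls in the 6-7 band.
Grid: Level 6-7 × Category Low = 76-108 weeks.

76-108 weeks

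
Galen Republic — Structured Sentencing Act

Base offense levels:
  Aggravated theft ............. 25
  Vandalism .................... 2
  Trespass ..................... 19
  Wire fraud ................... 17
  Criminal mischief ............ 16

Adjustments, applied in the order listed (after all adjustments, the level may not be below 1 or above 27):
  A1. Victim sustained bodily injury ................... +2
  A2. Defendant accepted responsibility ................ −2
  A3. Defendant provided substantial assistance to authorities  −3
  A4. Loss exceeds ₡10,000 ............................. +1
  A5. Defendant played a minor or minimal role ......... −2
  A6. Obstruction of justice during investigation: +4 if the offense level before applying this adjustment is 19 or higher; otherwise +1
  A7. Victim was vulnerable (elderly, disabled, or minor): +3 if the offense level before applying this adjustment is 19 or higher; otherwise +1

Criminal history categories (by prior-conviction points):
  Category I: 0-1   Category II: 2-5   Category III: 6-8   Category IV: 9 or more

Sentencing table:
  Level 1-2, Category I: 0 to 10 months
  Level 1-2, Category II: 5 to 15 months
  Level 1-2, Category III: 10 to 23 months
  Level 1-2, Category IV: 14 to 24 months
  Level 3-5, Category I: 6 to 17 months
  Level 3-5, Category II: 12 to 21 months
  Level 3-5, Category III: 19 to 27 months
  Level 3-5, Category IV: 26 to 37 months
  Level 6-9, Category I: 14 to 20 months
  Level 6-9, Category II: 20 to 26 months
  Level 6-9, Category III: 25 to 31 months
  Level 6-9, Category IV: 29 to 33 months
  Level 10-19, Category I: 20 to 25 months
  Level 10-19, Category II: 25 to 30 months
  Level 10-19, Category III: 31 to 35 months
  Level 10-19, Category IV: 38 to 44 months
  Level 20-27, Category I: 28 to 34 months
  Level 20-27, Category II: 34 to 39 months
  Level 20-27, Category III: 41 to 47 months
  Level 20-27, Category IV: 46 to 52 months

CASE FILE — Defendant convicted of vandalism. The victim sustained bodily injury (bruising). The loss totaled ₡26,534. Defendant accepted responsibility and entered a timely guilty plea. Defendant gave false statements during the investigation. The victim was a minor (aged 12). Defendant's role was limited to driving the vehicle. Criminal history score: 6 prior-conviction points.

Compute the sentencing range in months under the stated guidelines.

Base offense level for vandalism: 2.
A1 applies: 2 + 2 = 4.
A2 applies: 4 − 2 = 2.
A4 applies: 2 + 1 = 3.
A5 applies: 3 − 2 = 1.
A6 applies (level before this adjustment is 1 < 19, so +1): 1 + 1 = 2.
A7 applies (level before this adjustment is 2 < 19, so +1): 2 + 1 = 3.
Final offense level: 3.
Criminal history: 6 prior points → Category III (6-8).
Level 3 falls in the 3-5 band.
Grid: Level 3-5 × Category III = 19-27 months.

19-27 months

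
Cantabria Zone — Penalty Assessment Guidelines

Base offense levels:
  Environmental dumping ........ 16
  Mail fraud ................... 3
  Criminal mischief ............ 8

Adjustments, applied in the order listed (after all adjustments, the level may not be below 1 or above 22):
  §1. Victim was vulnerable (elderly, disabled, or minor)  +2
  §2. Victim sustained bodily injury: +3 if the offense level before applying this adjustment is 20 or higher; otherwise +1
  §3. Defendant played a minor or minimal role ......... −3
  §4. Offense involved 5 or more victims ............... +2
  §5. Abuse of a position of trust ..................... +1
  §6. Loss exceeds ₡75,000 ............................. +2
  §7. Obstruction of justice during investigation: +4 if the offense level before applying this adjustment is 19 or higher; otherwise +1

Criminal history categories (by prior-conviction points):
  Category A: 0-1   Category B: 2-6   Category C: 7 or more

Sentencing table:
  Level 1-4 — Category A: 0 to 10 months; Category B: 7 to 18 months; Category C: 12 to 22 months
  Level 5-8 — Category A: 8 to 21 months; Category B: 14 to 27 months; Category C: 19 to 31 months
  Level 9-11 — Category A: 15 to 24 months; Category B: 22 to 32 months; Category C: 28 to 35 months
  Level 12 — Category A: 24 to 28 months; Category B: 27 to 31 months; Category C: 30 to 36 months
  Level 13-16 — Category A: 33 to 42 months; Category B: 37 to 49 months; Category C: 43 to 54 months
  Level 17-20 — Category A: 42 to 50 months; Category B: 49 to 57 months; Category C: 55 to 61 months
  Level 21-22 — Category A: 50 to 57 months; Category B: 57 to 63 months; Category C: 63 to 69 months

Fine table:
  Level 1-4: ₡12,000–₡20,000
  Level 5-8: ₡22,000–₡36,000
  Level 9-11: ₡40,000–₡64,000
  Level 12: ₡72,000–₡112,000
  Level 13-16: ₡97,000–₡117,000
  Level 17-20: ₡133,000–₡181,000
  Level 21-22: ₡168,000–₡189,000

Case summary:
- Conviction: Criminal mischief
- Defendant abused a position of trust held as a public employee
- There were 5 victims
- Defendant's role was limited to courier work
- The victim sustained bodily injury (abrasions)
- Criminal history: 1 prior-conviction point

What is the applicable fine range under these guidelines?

Base offense level for criminal mischief: 8.
§1 does not apply.
§2 applies (level before this adjustment is 8 < 20, so +1): 8 + 1 = 9.
§3 applies: 9 − 3 = 6.
§4 applies: 6 + 2 = 8.
§5 applies: 8 + 1 = 9.
§6 does not apply.
§7 does not apply.
Final offense level: 9.
Level 9 falls in the 9-11 band.
Fine table: Level 9-11 → ₡40,000–₡64,000.

₡40,000–₡64,000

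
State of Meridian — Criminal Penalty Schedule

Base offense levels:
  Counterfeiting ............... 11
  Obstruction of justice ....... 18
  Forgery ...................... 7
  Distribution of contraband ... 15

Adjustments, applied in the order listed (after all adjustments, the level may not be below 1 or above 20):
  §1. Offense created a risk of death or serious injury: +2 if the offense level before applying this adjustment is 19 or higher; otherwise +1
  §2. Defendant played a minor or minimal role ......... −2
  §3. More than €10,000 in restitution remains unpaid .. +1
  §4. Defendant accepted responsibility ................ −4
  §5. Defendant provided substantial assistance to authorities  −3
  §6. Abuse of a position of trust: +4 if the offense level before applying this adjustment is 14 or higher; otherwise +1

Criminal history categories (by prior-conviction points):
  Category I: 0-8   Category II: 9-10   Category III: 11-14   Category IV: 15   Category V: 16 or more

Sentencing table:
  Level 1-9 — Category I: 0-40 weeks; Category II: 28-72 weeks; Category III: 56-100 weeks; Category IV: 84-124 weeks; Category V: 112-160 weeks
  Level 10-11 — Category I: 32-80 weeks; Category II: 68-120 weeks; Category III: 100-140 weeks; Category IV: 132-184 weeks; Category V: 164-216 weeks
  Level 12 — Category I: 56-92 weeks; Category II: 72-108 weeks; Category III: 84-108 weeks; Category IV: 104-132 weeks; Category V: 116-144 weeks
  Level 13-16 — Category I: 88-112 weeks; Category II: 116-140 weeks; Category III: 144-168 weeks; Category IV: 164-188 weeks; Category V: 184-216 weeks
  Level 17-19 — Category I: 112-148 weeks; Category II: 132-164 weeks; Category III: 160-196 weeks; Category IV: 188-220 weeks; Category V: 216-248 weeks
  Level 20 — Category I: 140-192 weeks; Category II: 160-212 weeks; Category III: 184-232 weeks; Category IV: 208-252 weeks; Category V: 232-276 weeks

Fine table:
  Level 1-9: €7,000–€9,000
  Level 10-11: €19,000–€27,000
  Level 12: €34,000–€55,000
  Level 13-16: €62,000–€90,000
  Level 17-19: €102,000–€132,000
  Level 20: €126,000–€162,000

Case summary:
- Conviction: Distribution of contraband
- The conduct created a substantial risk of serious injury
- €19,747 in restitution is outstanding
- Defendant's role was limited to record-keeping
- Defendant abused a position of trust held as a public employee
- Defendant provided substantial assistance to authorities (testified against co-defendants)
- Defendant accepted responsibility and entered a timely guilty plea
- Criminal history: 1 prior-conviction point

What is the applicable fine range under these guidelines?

€7,000–€9,000

Base offense level for distribution of contraband: 15.
§1 applies (level before this adjustment is 15 < 19, so +1): 15 + 1 = 16.
§2 applies: 16 − 2 = 14.
§3 applies: 14 + 1 = 15.
§4 applies: 15 − 4 = 11.
§5 applies: 11 − 3 = 8.
§6 applies (level before this adjustment is 8 < 14, so +1): 8 + 1 = 9.
Final offense level: 9.
Level 9 falls in the 1-9 band.
Fine table: Level 1-9 → €7,000–€9,000.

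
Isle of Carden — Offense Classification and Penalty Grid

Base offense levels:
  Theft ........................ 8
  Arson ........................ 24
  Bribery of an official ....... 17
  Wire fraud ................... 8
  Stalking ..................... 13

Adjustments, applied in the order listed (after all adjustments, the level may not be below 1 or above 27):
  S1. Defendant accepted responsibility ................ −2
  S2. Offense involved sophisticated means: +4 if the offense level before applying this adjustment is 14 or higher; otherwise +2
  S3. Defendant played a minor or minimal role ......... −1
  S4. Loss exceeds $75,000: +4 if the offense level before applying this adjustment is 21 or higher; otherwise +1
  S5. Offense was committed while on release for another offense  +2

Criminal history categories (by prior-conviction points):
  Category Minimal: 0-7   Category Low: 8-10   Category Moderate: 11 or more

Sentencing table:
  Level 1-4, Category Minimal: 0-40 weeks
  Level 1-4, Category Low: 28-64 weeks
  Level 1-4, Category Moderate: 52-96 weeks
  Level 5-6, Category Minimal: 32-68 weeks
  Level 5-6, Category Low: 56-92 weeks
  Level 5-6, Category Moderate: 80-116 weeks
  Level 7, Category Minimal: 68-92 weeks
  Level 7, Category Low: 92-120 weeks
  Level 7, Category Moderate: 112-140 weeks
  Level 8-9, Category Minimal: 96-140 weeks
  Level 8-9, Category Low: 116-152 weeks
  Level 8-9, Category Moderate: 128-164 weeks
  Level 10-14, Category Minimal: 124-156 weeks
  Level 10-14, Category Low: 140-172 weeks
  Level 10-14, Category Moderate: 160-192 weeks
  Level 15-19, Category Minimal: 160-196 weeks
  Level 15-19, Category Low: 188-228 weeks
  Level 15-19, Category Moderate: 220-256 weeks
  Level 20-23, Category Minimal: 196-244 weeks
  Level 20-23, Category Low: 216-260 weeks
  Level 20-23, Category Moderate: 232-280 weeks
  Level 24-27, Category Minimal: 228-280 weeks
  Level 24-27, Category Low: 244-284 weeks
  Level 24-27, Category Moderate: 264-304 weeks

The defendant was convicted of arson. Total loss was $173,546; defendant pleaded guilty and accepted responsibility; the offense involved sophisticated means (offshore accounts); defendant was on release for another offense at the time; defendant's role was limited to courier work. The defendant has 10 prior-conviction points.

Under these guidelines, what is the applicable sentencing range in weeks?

Base offense level for arson: 24.
S1 applies: 24 − 2 = 22.
S2 applies (level before this adjustment is 22 ≥ 14, so +4): 22 + 4 = 26.
S3 applies: 26 − 1 = 25.
S4 applies (level before this adjustment is 25 ≥ 21, so +4): 25 + 4 = 29.
S5 applies: 29 + 2 = 31.
Level 31 exceeds the maximum of 27; capped at 27.
Final offense level: 27.
Criminal history: 10 prior points → Category Low (8-10).
Level 27 falls in the 24-27 band.
Grid: Level 24-27 × Category Low = 244-284 weeks.

244-284 weeks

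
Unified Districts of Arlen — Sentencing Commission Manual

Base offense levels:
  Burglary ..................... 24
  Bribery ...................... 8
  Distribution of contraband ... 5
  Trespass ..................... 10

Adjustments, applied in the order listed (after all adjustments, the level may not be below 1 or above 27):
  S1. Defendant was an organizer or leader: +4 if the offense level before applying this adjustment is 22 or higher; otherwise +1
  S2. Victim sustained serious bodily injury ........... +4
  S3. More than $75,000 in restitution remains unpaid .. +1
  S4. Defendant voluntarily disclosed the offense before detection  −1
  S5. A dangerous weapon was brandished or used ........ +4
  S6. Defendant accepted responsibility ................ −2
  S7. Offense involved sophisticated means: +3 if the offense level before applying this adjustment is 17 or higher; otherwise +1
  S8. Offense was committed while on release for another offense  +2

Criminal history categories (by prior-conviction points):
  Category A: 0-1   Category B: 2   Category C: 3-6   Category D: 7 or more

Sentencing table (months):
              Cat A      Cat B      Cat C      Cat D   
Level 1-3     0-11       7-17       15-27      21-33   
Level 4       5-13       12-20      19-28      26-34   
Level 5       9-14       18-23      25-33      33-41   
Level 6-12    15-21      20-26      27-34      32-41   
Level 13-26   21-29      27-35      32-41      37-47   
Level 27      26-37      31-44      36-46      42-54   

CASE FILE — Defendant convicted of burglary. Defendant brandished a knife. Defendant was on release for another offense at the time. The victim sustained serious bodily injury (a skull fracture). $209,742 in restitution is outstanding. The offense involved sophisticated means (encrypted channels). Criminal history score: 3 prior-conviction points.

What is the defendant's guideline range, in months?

36-46 months

Base offense level for burglary: 24.
S2 applies: 24 + 4 = 28.
S3 applies: 28 + 1 = 29.
S4 does not apply.
S5 applies: 29 + 4 = 33.
S6 does not apply.
S7 applies (level before this adjustment is 33 ≥ 17, so +3): 33 + 3 = 36.
S8 applies: 36 + 2 = 38.
Level 38 exceeds the maximum of 27; capped at 27.
Final offense level: 27.
Criminal history: 3 prior points → Category C (3-6).
Level 27 falls in the 27 band.
Grid: Level 27 × Category C = 36-46 months.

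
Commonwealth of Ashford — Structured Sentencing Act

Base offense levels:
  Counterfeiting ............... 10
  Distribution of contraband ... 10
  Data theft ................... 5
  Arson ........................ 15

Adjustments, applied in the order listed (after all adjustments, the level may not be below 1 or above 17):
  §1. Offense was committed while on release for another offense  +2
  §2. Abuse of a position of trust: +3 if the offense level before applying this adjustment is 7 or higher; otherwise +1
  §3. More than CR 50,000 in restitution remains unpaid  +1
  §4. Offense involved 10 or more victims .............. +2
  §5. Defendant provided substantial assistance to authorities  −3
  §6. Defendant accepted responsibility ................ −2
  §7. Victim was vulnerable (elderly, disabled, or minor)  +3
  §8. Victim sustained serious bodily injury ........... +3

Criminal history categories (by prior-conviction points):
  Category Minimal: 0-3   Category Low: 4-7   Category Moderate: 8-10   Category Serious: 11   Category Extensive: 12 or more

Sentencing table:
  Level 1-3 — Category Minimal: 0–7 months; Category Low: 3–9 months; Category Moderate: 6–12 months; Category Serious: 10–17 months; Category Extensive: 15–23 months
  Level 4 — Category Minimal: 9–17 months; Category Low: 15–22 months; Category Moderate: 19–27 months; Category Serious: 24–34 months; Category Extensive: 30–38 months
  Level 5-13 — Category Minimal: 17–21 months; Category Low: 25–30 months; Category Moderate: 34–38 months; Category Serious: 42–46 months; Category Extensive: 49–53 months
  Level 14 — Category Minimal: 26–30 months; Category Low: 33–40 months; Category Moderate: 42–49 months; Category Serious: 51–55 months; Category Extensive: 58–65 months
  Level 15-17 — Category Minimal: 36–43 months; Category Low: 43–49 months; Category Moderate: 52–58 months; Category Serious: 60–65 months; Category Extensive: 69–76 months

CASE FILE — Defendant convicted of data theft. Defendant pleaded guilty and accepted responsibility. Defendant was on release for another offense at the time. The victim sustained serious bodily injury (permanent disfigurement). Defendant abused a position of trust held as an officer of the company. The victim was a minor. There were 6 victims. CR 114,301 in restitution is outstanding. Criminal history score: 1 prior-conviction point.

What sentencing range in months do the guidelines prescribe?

Base offense level for data theft: 5.
§1 applies: 5 + 2 = 7.
§2 applies (level before this adjustment is 7 ≥ 7, so +3): 7 + 3 = 10.
§3 applies: 10 + 1 = 11.
§5 does not apply.
§6 applies: 11 − 2 = 9.
§7 applies: 9 + 3 = 12.
§8 applies: 12 + 3 = 15.
Final offense level: 15.
Criminal history: 1 prior point → Category Minimal (0-3).
Level 15 falls in the 15-17 band.
Grid: Level 15-17 × Category Minimal = 36-43 months.

36-43 months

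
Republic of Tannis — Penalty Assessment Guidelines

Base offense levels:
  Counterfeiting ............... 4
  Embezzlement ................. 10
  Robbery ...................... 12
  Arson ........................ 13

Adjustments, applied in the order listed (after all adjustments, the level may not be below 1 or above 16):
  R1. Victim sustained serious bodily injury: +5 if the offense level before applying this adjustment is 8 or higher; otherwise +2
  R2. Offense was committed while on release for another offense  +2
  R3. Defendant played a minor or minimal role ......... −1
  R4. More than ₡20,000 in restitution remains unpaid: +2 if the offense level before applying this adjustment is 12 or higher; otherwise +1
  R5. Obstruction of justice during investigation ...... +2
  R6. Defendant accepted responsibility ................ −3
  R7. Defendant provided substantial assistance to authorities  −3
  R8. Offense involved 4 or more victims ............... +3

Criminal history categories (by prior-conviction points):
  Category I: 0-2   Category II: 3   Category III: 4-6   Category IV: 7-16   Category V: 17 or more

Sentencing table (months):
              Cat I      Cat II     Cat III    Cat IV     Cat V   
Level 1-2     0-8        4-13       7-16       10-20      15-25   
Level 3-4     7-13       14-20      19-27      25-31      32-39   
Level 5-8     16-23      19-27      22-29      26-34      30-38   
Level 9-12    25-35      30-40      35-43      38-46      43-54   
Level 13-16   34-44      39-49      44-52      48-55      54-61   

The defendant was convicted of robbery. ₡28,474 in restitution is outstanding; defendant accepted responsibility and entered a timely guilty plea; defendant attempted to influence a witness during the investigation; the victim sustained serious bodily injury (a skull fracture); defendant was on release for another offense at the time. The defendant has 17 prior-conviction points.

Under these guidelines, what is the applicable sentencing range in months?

54-61 months

Base offense level for robbery: 12.
R1 applies (level before this adjustment is 12 ≥ 8, so +5): 12 + 5 = 17.
R2 applies: 17 + 2 = 19.
R4 applies (level before this adjustment is 19 ≥ 12, so +2): 19 + 2 = 21.
R5 applies: 21 + 2 = 23.
R6 applies: 23 − 3 = 20.
R8 does not apply.
Level 20 exceeds the maximum of 16; capped at 16.
Final offense level: 16.
Criminal history: 17 prior points → Category V (17+).
Level 16 falls in the 13-16 band.
Grid: Level 13-16 × Category V = 54-61 months.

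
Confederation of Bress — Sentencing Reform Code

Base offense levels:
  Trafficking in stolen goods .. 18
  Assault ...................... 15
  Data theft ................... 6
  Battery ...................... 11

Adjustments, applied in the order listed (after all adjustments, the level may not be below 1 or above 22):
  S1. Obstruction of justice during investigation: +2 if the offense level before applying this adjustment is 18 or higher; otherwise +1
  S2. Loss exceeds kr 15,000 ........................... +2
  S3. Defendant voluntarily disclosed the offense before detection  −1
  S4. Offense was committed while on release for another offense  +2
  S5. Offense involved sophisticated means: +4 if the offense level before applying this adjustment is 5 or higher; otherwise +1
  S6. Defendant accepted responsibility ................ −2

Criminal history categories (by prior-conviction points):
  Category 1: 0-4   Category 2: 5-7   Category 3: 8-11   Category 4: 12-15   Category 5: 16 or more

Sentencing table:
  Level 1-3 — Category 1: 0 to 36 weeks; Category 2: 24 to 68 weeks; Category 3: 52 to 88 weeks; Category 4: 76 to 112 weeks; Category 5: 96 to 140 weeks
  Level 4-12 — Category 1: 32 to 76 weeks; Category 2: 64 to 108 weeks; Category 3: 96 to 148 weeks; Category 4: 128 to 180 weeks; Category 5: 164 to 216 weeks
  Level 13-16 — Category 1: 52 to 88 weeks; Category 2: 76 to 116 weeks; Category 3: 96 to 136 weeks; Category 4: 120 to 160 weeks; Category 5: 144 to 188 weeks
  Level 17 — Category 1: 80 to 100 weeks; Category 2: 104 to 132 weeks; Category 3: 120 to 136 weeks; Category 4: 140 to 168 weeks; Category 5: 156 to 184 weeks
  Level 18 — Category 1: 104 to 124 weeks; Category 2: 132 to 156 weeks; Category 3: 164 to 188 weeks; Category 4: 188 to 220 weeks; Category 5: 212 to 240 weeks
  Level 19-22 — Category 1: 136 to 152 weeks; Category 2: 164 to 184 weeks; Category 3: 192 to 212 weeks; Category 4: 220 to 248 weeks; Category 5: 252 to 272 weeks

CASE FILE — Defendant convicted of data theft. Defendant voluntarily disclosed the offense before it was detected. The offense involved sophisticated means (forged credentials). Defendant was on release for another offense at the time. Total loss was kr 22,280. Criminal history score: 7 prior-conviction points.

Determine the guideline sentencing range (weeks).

76-116 weeks

Base offense level for data theft: 6.
S2 applies: 6 + 2 = 8.
S3 applies: 8 − 1 = 7.
S4 applies: 7 + 2 = 9.
S5 applies (level before this adjustment is 9 ≥ 5, so +4): 9 + 4 = 13.
Final offense level: 13.
Criminal history: 7 prior points → Category 2 (5-7).
Level 13 falls in the 13-16 band.
Grid: Level 13-16 × Category 2 = 76-116 weeks.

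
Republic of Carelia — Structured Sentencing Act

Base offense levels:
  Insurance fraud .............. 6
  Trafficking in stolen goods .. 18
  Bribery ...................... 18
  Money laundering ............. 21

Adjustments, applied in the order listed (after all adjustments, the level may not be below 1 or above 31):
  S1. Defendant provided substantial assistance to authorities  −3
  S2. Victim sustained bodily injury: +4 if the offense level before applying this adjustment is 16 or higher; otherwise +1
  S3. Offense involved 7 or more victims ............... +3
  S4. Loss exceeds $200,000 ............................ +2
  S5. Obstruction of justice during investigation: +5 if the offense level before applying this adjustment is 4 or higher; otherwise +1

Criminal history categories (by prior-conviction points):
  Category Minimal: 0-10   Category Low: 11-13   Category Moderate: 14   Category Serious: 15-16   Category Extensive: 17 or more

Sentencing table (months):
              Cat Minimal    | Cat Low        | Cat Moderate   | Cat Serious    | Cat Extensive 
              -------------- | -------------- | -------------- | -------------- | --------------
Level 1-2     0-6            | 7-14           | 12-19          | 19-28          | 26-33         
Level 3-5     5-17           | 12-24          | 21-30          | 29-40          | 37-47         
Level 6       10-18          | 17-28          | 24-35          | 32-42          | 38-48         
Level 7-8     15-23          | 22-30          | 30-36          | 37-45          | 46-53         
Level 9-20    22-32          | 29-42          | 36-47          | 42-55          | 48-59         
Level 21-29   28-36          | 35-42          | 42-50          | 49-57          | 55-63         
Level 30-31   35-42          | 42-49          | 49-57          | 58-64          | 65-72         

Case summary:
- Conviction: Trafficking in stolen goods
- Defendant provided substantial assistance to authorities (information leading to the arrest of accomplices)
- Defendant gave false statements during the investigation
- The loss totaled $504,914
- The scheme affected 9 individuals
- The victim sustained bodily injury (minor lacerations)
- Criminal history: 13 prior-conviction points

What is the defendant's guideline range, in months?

35-42 months

Base offense level for trafficking in stolen goods: 18.
S1 applies: 18 − 3 = 15.
S2 applies (level before this adjustment is 15 < 16, so +1): 15 + 1 = 16.
S3 applies: 16 + 3 = 19.
S4 applies: 19 + 2 = 21.
S5 applies (level before this adjustment is 21 ≥ 4, so +5): 21 + 5 = 26.
Final offense level: 26.
Criminal history: 13 prior points → Category Low (11-13).
Level 26 falls in the 21-29 band.
Grid: Level 21-29 × Category Low = 35-42 months.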